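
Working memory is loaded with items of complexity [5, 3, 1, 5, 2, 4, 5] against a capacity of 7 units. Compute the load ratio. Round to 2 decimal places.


Total complexity = 5 + 3 + 1 + 5 + 2 + 4 + 5 = 25
Load = total / capacity = 25 / 7
= 3.57


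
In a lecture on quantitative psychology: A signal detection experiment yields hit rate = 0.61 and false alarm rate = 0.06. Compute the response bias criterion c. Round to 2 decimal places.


c = -0.5 * (z(HR) + z(FAR))
z(0.61) = 0.2793
z(0.06) = -1.5548
c = -0.5 * (0.2793 + -1.5548)
= -0.5 * -1.2755
= 0.64


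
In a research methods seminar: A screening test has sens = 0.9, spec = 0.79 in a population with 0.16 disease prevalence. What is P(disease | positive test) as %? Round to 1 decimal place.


PPV = (sens * prev) / (sens * prev + (1-spec) * (1-prev))
Numerator = 0.9 * 0.16 = 0.144
P(positive and no disease) = (1 - spec) * (1 - prev) = (1 - 0.79) * (1 - 0.16) = 0.1764
Denominator = 0.144 + 0.1764 = 0.3204
PPV = 0.144 / 0.3204 = 0.449438
As percentage = 44.9


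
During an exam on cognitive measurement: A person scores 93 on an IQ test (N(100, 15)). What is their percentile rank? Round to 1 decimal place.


z = (IQ - mean) / SD
z = (93 - 100) / 15 = -0.4667
Percentile = Phi(-0.4667) * 100
Phi(-0.4667) = 0.320357
= 32.0


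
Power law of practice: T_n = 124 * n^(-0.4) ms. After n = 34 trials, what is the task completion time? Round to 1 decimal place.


T_n = 124 * 34^(-0.4)
34^(-0.4) = 0.24401
T_n = 124 * 0.24401
= 30.3 ms


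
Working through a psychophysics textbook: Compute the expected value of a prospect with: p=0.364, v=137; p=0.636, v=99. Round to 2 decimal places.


EU = sum(p_i * v_i)
0.364 * 137 = 49.868
0.636 * 99 = 62.964
EU = 49.868 + 62.964
= 112.83


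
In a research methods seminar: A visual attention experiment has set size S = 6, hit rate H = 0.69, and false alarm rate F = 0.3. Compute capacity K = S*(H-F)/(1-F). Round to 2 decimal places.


K = S * (H - F) / (1 - F)
H - F = 0.39
1 - F = 0.7
K = 6 * 0.39 / 0.7
= 3.34


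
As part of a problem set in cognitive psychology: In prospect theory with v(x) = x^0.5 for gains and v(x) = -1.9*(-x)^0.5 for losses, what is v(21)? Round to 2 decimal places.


Since x = 21 >= 0, use v(x) = x^0.5
21^0.5 = 4.5826
v(21) = 4.58


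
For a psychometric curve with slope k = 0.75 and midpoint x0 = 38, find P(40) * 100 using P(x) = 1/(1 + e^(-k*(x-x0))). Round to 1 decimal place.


P(x) = 1/(1 + e^(-0.75*(40 - 38)))
Exponent = -0.75 * 2 = -1.5
e^(-1.5) = 0.22313
P = 1/(1 + 0.22313) = 0.817575
Percentage = 81.8


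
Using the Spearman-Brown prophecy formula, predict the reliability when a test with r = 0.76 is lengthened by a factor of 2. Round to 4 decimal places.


r_new = n*r / (1 + (n-1)*r)
Numerator = 2 * 0.76 = 1.52
Denominator = 1 + 1 * 0.76 = 1.76
r_new = 1.52 / 1.76
= 0.8636


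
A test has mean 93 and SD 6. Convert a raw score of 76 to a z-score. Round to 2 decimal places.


z = (X - mu) / sigma
= (76 - 93) / 6
= -17 / 6
= -2.83


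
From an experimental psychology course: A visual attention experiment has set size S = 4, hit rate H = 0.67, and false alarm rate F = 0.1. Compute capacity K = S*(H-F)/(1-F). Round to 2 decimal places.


K = S * (H - F) / (1 - F)
H - F = 0.57
1 - F = 0.9
K = 4 * 0.57 / 0.9
= 2.53


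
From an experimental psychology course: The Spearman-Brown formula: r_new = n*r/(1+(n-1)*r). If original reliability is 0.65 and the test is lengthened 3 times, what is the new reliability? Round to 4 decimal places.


r_new = n*r / (1 + (n-1)*r)
Numerator = 3 * 0.65 = 1.95
Denominator = 1 + 2 * 0.65 = 2.3
r_new = 1.95 / 2.3
= 0.8478


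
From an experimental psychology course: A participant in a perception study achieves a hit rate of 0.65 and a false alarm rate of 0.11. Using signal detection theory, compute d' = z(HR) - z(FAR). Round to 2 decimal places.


d' = z(HR) - z(FAR)
z(0.65) = 0.3853
z(0.11) = -1.2265
d' = 0.3853 - -1.2265
= 1.61


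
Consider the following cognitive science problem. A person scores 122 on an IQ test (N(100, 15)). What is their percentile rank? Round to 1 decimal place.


z = (IQ - mean) / SD
z = (122 - 100) / 15 = 1.4667
Percentile = Phi(1.4667) * 100
Phi(1.4667) = 0.928771
= 92.9


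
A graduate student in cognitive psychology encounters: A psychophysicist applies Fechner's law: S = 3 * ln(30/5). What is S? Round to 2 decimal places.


S = 3 * ln(30/5)
I/I0 = 6.0
ln(6.0) = 1.7918
S = 3 * 1.7918
= 5.38


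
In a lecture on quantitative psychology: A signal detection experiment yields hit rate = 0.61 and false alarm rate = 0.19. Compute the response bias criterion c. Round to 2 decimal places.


c = -0.5 * (z(HR) + z(FAR))
z(0.61) = 0.2793
z(0.19) = -0.8779
c = -0.5 * (0.2793 + -0.8779)
= -0.5 * -0.5986
= 0.30


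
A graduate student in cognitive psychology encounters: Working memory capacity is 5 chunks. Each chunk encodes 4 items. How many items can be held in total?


Total items = chunks * items_per_chunk
= 5 * 4
= 20


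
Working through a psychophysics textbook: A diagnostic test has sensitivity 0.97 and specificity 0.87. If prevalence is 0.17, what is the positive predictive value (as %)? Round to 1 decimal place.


PPV = (sens * prev) / (sens * prev + (1-spec) * (1-prev))
Numerator = 0.97 * 0.17 = 0.1649
P(positive and no disease) = (1 - spec) * (1 - prev) = (1 - 0.87) * (1 - 0.17) = 0.1079
Denominator = 0.1649 + 0.1079 = 0.2728
PPV = 0.1649 / 0.2728 = 0.604472
As percentage = 60.4


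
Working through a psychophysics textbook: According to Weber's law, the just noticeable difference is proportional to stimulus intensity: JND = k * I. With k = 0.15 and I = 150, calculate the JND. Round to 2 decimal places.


JND = k * I
JND = 0.15 * 150
= 22.50


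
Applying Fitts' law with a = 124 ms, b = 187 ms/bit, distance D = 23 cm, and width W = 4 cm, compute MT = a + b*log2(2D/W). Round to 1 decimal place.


MT = 124 + 187 * log2(2*23/4)
2D/W = 11.5
log2(11.5) = 3.5236
MT = 124 + 187 * 3.5236
= 782.9 ms


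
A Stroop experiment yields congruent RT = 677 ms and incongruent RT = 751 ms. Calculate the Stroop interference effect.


Stroop effect = RT(incongruent) - RT(congruent)
= 751 - 677
= 74 ms


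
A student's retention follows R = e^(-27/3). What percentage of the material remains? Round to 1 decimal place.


R = e^(-t/S)
-t/S = -27/3 = -9.0
R = e^(-9.0) = 0.000123
Percentage = 0.000123 * 100
= 0.0


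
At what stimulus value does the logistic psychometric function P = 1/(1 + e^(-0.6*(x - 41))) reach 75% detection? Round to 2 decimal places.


At P = 0.75: 0.75 = 1/(1 + e^(-k*(x-x0)))
Solving: e^(-k*(x-x0)) = 1/3
x = x0 + ln(3)/k
ln(3) = 1.0986
x = 41 + 1.0986/0.6
= 41 + 1.831
= 42.83


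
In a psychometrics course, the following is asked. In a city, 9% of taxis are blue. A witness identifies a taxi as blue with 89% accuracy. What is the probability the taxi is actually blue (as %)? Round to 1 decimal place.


P(blue | says blue) = P(says blue | blue)*P(blue) / [P(says blue | blue)*P(blue) + P(says blue | not blue)*P(not blue)]
Numerator = 0.89 * 0.09 = 0.0801
False identification = 0.11 * 0.91 = 0.1001
P = 0.0801 / (0.0801 + 0.1001)
= 0.0801 / 0.1802
As percentage = 44.5


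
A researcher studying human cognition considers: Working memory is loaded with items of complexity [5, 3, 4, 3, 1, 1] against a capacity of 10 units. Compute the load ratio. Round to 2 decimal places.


Total complexity = 5 + 3 + 4 + 3 + 1 + 1 = 17
Load = total / capacity = 17 / 10
= 1.70


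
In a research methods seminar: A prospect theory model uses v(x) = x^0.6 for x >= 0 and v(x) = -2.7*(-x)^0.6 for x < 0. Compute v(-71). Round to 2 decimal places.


Since x = -71 < 0, use v(x) = -lambda*(-x)^alpha
(-x) = 71
71^0.6 = 12.9049
v(-71) = -2.7 * 12.9049
= -34.84


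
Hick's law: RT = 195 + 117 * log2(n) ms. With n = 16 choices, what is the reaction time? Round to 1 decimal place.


RT = 195 + 117 * log2(16)
log2(16) = 4.0
RT = 195 + 117 * 4.0
= 195 + 468.0
= 663.0 ms


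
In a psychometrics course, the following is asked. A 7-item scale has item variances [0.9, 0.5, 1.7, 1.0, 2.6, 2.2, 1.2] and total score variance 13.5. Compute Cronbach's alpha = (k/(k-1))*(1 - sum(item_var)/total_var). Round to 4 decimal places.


alpha = (k/(k-1)) * (1 - sum(s_i^2)/s_total^2)
sum(item variances) = 10.1
k/(k-1) = 7/6 = 1.166667
1 - 10.1/13.5 = 1 - 0.748148 = 0.251852
alpha = 1.166667 * 0.251852
= 0.2938


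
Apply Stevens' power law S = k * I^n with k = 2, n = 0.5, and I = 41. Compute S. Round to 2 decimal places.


S = 2 * 41^0.5
41^0.5 = 6.4031
S = 2 * 6.4031
= 12.81


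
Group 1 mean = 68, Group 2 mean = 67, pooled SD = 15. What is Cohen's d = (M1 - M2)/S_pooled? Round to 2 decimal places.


Cohen's d = (M1 - M2) / S_pooled
= (68 - 67) / 15
= 1 / 15
= 0.07


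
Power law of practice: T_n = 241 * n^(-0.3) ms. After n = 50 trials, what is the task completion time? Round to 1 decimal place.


T_n = 241 * 50^(-0.3)
50^(-0.3) = 0.309249
T_n = 241 * 0.309249
= 74.5 ms


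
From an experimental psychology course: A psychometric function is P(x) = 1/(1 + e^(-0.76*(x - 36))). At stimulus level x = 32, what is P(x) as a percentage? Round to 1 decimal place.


P(x) = 1/(1 + e^(-0.76*(32 - 36)))
Exponent = -0.76 * -4 = 3.04
e^(3.04) = 20.905243
P = 1/(1 + 20.905243) = 0.045651
Percentage = 4.6


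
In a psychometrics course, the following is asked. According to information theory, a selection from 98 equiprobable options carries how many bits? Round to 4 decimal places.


H = log2(n)
H = log2(98)
= 6.6147


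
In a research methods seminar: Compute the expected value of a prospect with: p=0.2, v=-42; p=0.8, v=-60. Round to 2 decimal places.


EU = sum(p_i * v_i)
0.2 * -42 = -8.4
0.8 * -60 = -48.0
EU = -8.4 + -48.0
= -56.40


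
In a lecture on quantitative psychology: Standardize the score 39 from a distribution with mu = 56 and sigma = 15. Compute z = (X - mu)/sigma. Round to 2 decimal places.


z = (X - mu) / sigma
= (39 - 56) / 15
= -17 / 15
= -1.13


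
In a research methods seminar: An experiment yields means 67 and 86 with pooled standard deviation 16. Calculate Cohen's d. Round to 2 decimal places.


Cohen's d = (M1 - M2) / S_pooled
= (67 - 86) / 16
= -19 / 16
= -1.19


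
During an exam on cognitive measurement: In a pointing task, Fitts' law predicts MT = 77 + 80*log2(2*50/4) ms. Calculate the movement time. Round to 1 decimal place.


MT = 77 + 80 * log2(2*50/4)
2D/W = 25.0
log2(25.0) = 4.6439
MT = 77 + 80 * 4.6439
= 448.5 ms


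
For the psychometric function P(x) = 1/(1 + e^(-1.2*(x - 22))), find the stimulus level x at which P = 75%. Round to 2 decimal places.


At P = 0.75: 0.75 = 1/(1 + e^(-k*(x-x0)))
Solving: e^(-k*(x-x0)) = 1/3
x = x0 + ln(3)/k
ln(3) = 1.0986
x = 22 + 1.0986/1.2
= 22 + 0.9155
= 22.92


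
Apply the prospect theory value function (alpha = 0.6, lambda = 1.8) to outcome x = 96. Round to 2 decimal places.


Since x = 96 >= 0, use v(x) = x^0.6
96^0.6 = 15.4655
v(96) = 15.47


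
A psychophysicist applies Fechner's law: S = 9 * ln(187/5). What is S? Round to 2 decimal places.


S = 9 * ln(187/5)
I/I0 = 37.4
ln(37.4) = 3.6217
S = 9 * 3.6217
= 32.60


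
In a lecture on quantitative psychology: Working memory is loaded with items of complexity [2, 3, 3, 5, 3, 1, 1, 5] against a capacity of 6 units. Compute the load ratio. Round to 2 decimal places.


Total complexity = 2 + 3 + 3 + 5 + 3 + 1 + 1 + 5 = 23
Load = total / capacity = 23 / 6
= 3.83


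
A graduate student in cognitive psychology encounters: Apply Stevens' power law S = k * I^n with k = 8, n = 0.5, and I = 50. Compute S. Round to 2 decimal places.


S = 8 * 50^0.5
50^0.5 = 7.0711
S = 8 * 7.0711
= 56.57


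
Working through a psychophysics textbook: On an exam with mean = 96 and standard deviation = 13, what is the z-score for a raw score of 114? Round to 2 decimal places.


z = (X - mu) / sigma
= (114 - 96) / 13
= 18 / 13
= 1.38


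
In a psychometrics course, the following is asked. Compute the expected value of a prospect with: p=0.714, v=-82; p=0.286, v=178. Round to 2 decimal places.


EU = sum(p_i * v_i)
0.714 * -82 = -58.548
0.286 * 178 = 50.908
EU = -58.548 + 50.908
= -7.64


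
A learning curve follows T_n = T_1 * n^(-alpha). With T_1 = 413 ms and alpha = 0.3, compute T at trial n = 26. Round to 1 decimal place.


T_n = 413 * 26^(-0.3)
26^(-0.3) = 0.376277
T_n = 413 * 0.376277
= 155.4 ms


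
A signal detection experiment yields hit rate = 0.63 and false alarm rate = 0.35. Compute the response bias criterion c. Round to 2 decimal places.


c = -0.5 * (z(HR) + z(FAR))
z(0.63) = 0.3319
z(0.35) = -0.3853
c = -0.5 * (0.3319 + -0.3853)
= -0.5 * -0.0534
= 0.03


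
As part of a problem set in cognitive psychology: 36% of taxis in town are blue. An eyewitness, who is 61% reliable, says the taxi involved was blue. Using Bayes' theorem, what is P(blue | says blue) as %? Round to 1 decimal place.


P(blue | says blue) = P(says blue | blue)*P(blue) / [P(says blue | blue)*P(blue) + P(says blue | not blue)*P(not blue)]
Numerator = 0.61 * 0.36 = 0.2196
False identification = 0.39 * 0.64 = 0.2496
P = 0.2196 / (0.2196 + 0.2496)
= 0.2196 / 0.4692
As percentage = 46.8


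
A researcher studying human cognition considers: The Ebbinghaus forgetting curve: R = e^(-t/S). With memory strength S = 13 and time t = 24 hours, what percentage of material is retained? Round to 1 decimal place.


R = e^(-t/S)
-t/S = -24/13 = -1.846154
R = e^(-1.846154) = 0.157843
Percentage = 0.157843 * 100
= 15.8


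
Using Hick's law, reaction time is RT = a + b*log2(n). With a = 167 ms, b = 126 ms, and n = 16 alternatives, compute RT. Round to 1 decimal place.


RT = 167 + 126 * log2(16)
log2(16) = 4.0
RT = 167 + 126 * 4.0
= 167 + 504.0
= 671.0 ms


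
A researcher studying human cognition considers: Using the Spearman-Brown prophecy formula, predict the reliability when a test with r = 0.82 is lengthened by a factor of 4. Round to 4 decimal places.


r_new = n*r / (1 + (n-1)*r)
Numerator = 4 * 0.82 = 3.28
Denominator = 1 + 3 * 0.82 = 3.46
r_new = 3.28 / 3.46
= 0.9480


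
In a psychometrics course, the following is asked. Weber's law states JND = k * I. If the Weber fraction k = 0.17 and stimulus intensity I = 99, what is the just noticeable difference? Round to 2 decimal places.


JND = k * I
JND = 0.17 * 99
= 16.83


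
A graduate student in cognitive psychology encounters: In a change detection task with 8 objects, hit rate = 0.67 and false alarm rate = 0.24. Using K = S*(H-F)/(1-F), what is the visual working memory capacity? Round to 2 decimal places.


K = S * (H - F) / (1 - F)
H - F = 0.43
1 - F = 0.76
K = 8 * 0.43 / 0.76
= 4.53


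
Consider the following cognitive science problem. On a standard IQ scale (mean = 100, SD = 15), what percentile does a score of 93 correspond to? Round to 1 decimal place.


z = (IQ - mean) / SD
z = (93 - 100) / 15 = -0.4667
Percentile = Phi(-0.4667) * 100
Phi(-0.4667) = 0.320357
= 32.0


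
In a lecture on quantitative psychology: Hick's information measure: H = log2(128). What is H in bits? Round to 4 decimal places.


H = log2(n)
H = log2(128)
= 7.0000


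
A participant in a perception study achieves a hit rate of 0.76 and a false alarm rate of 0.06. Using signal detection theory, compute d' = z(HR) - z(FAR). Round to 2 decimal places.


d' = z(HR) - z(FAR)
z(0.76) = 0.7063
z(0.06) = -1.5548
d' = 0.7063 - -1.5548
= 2.26


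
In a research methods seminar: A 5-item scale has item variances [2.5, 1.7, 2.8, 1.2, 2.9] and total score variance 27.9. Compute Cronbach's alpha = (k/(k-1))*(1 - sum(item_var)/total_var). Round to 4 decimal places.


alpha = (k/(k-1)) * (1 - sum(s_i^2)/s_total^2)
sum(item variances) = 11.1
k/(k-1) = 5/4 = 1.25
1 - 11.1/27.9 = 1 - 0.397849 = 0.602151
alpha = 1.25 * 0.602151
= 0.7527


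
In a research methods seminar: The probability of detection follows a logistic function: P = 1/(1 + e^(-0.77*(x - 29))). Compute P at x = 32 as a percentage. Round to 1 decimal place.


P(x) = 1/(1 + e^(-0.77*(32 - 29)))
Exponent = -0.77 * 3 = -2.31
e^(-2.31) = 0.099261
P = 1/(1 + 0.099261) = 0.909702
Percentage = 91.0


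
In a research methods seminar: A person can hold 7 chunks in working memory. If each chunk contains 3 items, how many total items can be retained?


Total items = chunks * items_per_chunk
= 7 * 3
= 21


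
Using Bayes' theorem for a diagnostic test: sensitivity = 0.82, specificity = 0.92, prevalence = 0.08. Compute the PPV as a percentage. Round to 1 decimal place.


PPV = (sens * prev) / (sens * prev + (1-spec) * (1-prev))
Numerator = 0.82 * 0.08 = 0.0656
P(positive and no disease) = (1 - spec) * (1 - prev) = (1 - 0.92) * (1 - 0.08) = 0.0736
Denominator = 0.0656 + 0.0736 = 0.1392
PPV = 0.0656 / 0.1392 = 0.471264
As percentage = 47.1


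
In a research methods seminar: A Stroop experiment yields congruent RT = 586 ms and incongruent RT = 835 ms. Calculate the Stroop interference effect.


Stroop effect = RT(incongruent) - RT(congruent)
= 835 - 586
= 249 ms


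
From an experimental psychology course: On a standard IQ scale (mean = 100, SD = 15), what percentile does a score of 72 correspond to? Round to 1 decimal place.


z = (IQ - mean) / SD
z = (72 - 100) / 15 = -1.8667
Percentile = Phi(-1.8667) * 100
Phi(-1.8667) = 0.030972
= 3.1


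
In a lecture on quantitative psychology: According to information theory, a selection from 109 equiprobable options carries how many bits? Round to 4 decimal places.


H = log2(n)
H = log2(109)
= 6.7682


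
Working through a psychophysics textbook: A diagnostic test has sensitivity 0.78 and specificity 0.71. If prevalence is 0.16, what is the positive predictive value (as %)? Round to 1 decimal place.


PPV = (sens * prev) / (sens * prev + (1-spec) * (1-prev))
Numerator = 0.78 * 0.16 = 0.1248
P(positive and no disease) = (1 - spec) * (1 - prev) = (1 - 0.71) * (1 - 0.16) = 0.2436
Denominator = 0.1248 + 0.2436 = 0.3684
PPV = 0.1248 / 0.3684 = 0.338762
As percentage = 33.9


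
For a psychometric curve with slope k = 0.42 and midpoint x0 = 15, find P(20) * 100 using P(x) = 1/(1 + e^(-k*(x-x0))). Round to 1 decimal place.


P(x) = 1/(1 + e^(-0.42*(20 - 15)))
Exponent = -0.42 * 5 = -2.1
e^(-2.1) = 0.122456
P = 1/(1 + 0.122456) = 0.890904
Percentage = 89.1


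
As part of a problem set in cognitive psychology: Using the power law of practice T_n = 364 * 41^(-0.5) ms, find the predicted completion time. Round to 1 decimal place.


T_n = 364 * 41^(-0.5)
41^(-0.5) = 0.156174
T_n = 364 * 0.156174
= 56.8 ms


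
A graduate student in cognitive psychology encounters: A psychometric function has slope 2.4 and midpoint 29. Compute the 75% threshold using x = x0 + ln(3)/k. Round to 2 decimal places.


At P = 0.75: 0.75 = 1/(1 + e^(-k*(x-x0)))
Solving: e^(-k*(x-x0)) = 1/3
x = x0 + ln(3)/k
ln(3) = 1.0986
x = 29 + 1.0986/2.4
= 29 + 0.4578
= 29.46


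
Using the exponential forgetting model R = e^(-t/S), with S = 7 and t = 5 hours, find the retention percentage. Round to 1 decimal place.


R = e^(-t/S)
-t/S = -5/7 = -0.714286
R = e^(-0.714286) = 0.489542
Percentage = 0.489542 * 100
= 49.0


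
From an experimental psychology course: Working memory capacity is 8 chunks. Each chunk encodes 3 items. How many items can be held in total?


Total items = chunks * items_per_chunk
= 8 * 3
= 24


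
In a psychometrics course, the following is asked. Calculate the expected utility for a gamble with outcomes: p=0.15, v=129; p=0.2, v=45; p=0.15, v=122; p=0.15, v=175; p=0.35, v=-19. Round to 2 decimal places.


EU = sum(p_i * v_i)
0.15 * 129 = 19.35
0.2 * 45 = 9.0
0.15 * 122 = 18.3
0.15 * 175 = 26.25
0.35 * -19 = -6.65
EU = 19.35 + 9.0 + 18.3 + 26.25 + -6.65
= 66.25


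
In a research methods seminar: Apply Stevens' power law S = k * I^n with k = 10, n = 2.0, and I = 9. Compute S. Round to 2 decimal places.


S = 10 * 9^2.0
9^2.0 = 81.0
S = 10 * 81.0
= 810.00


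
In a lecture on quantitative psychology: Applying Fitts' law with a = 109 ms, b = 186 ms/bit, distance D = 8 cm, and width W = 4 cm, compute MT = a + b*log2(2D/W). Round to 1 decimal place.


MT = 109 + 186 * log2(2*8/4)
2D/W = 4.0
log2(4.0) = 2.0
MT = 109 + 186 * 2.0
= 481.0 ms


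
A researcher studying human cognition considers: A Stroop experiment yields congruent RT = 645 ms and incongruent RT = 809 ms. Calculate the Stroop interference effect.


Stroop effect = RT(incongruent) - RT(congruent)
= 809 - 645
= 164 ms


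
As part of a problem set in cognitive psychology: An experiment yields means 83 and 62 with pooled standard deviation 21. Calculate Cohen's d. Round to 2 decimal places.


Cohen's d = (M1 - M2) / S_pooled
= (83 - 62) / 21
= 21 / 21
= 1.00


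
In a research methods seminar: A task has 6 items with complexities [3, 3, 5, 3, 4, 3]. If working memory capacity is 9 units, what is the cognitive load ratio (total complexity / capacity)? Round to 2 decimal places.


Total complexity = 3 + 3 + 5 + 3 + 4 + 3 = 21
Load = total / capacity = 21 / 9
= 2.33


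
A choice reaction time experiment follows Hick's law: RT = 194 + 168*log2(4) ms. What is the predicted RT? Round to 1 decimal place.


RT = 194 + 168 * log2(4)
log2(4) = 2.0
RT = 194 + 168 * 2.0
= 194 + 336.0
= 530.0 ms


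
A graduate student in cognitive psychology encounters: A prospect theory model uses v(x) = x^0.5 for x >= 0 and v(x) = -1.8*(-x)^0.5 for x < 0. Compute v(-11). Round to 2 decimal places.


Since x = -11 < 0, use v(x) = -lambda*(-x)^alpha
(-x) = 11
11^0.5 = 3.3166
v(-11) = -1.8 * 3.3166
= -5.97


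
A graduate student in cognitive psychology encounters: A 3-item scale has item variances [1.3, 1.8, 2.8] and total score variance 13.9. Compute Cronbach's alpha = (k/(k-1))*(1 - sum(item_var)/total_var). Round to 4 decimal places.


alpha = (k/(k-1)) * (1 - sum(s_i^2)/s_total^2)
sum(item variances) = 5.9
k/(k-1) = 3/2 = 1.5
1 - 5.9/13.9 = 1 - 0.42446 = 0.57554
alpha = 1.5 * 0.57554
= 0.8633


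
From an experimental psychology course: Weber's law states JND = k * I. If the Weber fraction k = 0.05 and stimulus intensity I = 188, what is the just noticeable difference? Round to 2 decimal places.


JND = k * I
JND = 0.05 * 188
= 9.40


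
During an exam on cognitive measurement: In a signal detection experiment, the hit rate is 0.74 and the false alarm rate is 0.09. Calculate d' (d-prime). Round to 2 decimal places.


d' = z(HR) - z(FAR)
z(0.74) = 0.6433
z(0.09) = -1.3408
d' = 0.6433 - -1.3408
= 1.98


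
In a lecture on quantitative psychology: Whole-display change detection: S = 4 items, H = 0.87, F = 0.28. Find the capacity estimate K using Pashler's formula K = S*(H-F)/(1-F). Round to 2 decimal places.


K = S * (H - F) / (1 - F)
H - F = 0.59
1 - F = 0.72
K = 4 * 0.59 / 0.72
= 3.28


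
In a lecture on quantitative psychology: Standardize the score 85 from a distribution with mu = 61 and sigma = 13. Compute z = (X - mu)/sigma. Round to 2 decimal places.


z = (X - mu) / sigma
= (85 - 61) / 13
= 24 / 13
= 1.85


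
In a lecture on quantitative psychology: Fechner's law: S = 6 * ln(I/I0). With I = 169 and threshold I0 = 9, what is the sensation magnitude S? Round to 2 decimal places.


S = 6 * ln(169/9)
I/I0 = 18.777778
ln(18.777778) = 2.9327
S = 6 * 2.9327
= 17.60


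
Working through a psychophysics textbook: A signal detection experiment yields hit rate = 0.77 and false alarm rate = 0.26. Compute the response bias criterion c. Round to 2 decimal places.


c = -0.5 * (z(HR) + z(FAR))
z(0.77) = 0.7388
z(0.26) = -0.6433
c = -0.5 * (0.7388 + -0.6433)
= -0.5 * 0.0955
= -0.05


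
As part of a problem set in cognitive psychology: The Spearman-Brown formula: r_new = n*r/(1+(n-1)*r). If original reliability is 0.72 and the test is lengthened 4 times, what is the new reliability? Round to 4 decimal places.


r_new = n*r / (1 + (n-1)*r)
Numerator = 4 * 0.72 = 2.88
Denominator = 1 + 3 * 0.72 = 3.16
r_new = 2.88 / 3.16
= 0.9114


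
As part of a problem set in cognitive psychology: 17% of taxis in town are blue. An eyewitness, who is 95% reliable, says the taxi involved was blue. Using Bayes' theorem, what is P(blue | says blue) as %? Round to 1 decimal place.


P(blue | says blue) = P(says blue | blue)*P(blue) / [P(says blue | blue)*P(blue) + P(says blue | not blue)*P(not blue)]
Numerator = 0.95 * 0.17 = 0.1615
False identification = 0.05 * 0.83 = 0.0415
P = 0.1615 / (0.1615 + 0.0415)
= 0.1615 / 0.203
As percentage = 79.6


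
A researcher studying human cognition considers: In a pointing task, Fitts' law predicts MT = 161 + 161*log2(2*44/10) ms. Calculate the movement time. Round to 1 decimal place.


MT = 161 + 161 * log2(2*44/10)
2D/W = 8.8
log2(8.8) = 3.1375
MT = 161 + 161 * 3.1375
= 666.1 ms


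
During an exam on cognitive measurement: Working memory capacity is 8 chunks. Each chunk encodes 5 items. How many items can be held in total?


Total items = chunks * items_per_chunk
= 8 * 5
= 40


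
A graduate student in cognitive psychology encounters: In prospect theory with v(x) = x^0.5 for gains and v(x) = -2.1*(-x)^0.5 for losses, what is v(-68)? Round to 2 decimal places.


Since x = -68 < 0, use v(x) = -lambda*(-x)^alpha
(-x) = 68
68^0.5 = 8.2462
v(-68) = -2.1 * 8.2462
= -17.32


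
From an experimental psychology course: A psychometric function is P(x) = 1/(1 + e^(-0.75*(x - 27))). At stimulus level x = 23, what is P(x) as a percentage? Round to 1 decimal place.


P(x) = 1/(1 + e^(-0.75*(23 - 27)))
Exponent = -0.75 * -4 = 3.0
e^(3.0) = 20.085537
P = 1/(1 + 20.085537) = 0.047426
Percentage = 4.7


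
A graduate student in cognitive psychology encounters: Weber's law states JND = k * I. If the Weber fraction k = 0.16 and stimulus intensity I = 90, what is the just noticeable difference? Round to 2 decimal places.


JND = k * I
JND = 0.16 * 90
= 14.40


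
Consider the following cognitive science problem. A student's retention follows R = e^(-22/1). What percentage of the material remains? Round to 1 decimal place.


R = e^(-t/S)
-t/S = -22/1 = -22.0
R = e^(-22.0) = 0.0
Percentage = 0.0 * 100
= 0.0


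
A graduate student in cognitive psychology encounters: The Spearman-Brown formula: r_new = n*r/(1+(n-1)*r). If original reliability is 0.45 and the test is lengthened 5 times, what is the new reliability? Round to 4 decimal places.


r_new = n*r / (1 + (n-1)*r)
Numerator = 5 * 0.45 = 2.25
Denominator = 1 + 4 * 0.45 = 2.8
r_new = 2.25 / 2.8
= 0.8036


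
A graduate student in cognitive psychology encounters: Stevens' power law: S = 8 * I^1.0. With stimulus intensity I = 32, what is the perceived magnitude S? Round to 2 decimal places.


S = 8 * 32^1.0
32^1.0 = 32.0
S = 8 * 32.0
= 256.00


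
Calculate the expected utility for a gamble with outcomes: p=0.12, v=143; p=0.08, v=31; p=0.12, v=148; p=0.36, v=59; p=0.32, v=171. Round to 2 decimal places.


EU = sum(p_i * v_i)
0.12 * 143 = 17.16
0.08 * 31 = 2.48
0.12 * 148 = 17.76
0.36 * 59 = 21.24
0.32 * 171 = 54.72
EU = 17.16 + 2.48 + 17.76 + 21.24 + 54.72
= 113.36


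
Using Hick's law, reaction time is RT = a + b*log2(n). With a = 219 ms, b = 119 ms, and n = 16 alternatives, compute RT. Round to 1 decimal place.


RT = 219 + 119 * log2(16)
log2(16) = 4.0
RT = 219 + 119 * 4.0
= 219 + 476.0
= 695.0 ms


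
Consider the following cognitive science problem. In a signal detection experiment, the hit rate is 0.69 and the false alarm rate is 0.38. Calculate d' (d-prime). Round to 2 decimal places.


d' = z(HR) - z(FAR)
z(0.69) = 0.4959
z(0.38) = -0.3055
d' = 0.4959 - -0.3055
= 0.80


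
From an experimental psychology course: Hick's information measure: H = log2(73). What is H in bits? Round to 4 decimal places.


H = log2(n)
H = log2(73)
= 6.1898


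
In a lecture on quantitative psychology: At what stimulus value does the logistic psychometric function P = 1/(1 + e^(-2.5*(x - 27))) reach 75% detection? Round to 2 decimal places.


At P = 0.75: 0.75 = 1/(1 + e^(-k*(x-x0)))
Solving: e^(-k*(x-x0)) = 1/3
x = x0 + ln(3)/k
ln(3) = 1.0986
x = 27 + 1.0986/2.5
= 27 + 0.4394
= 27.44


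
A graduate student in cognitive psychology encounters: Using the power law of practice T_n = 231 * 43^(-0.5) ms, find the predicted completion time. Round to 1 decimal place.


T_n = 231 * 43^(-0.5)
43^(-0.5) = 0.152499
T_n = 231 * 0.152499
= 35.2 ms


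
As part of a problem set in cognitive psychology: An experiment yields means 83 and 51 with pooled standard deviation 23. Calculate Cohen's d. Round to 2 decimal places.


Cohen's d = (M1 - M2) / S_pooled
= (83 - 51) / 23
= 32 / 23
= 1.39


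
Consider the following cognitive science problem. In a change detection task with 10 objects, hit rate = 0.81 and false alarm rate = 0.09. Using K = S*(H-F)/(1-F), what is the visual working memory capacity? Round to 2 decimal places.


K = S * (H - F) / (1 - F)
H - F = 0.72
1 - F = 0.91
K = 10 * 0.72 / 0.91
= 7.91


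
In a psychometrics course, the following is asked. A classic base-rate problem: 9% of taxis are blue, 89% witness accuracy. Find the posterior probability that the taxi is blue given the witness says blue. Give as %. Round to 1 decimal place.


P(blue | says blue) = P(says blue | blue)*P(blue) / [P(says blue | blue)*P(blue) + P(says blue | not blue)*P(not blue)]
Numerator = 0.89 * 0.09 = 0.0801
False identification = 0.11 * 0.91 = 0.1001
P = 0.0801 / (0.0801 + 0.1001)
= 0.0801 / 0.1802
As percentage = 44.5


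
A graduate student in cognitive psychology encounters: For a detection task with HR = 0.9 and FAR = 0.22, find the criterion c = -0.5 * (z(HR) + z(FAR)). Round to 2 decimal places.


c = -0.5 * (z(HR) + z(FAR))
z(0.9) = 1.2816
z(0.22) = -0.7722
c = -0.5 * (1.2816 + -0.7722)
= -0.5 * 0.5094
= -0.25


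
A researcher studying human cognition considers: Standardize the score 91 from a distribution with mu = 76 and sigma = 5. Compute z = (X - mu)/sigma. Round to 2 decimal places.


z = (X - mu) / sigma
= (91 - 76) / 5
= 15 / 5
= 3.00


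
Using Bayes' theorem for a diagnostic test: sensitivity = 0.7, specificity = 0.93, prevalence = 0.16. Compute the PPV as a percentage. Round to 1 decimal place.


PPV = (sens * prev) / (sens * prev + (1-spec) * (1-prev))
Numerator = 0.7 * 0.16 = 0.112
P(positive and no disease) = (1 - spec) * (1 - prev) = (1 - 0.93) * (1 - 0.16) = 0.0588
Denominator = 0.112 + 0.0588 = 0.1708
PPV = 0.112 / 0.1708 = 0.655738
As percentage = 65.6


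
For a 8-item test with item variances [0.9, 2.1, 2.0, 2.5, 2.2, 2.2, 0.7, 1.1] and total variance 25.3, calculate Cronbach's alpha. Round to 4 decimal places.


alpha = (k/(k-1)) * (1 - sum(s_i^2)/s_total^2)
sum(item variances) = 13.7
k/(k-1) = 8/7 = 1.142857
1 - 13.7/25.3 = 1 - 0.541502 = 0.458498
alpha = 1.142857 * 0.458498
= 0.5240


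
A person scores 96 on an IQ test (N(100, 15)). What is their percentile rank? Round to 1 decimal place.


z = (IQ - mean) / SD
z = (96 - 100) / 15 = -0.2667
Percentile = Phi(-0.2667) * 100
Phi(-0.2667) = 0.39485
= 39.5


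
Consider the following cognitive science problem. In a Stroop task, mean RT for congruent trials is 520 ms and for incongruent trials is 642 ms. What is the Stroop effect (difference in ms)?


Stroop effect = RT(incongruent) - RT(congruent)
= 642 - 520
= 122 ms


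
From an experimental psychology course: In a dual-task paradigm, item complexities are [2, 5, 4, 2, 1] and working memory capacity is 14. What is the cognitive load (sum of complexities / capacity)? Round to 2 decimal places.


Total complexity = 2 + 5 + 4 + 2 + 1 = 14
Load = total / capacity = 14 / 14
= 1.00


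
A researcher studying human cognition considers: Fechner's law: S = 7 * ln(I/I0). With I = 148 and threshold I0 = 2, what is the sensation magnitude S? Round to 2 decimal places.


S = 7 * ln(148/2)
I/I0 = 74.0
ln(74.0) = 4.3041
S = 7 * 4.3041
= 30.13


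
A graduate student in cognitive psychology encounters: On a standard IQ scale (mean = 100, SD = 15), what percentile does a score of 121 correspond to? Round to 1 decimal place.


z = (IQ - mean) / SD
z = (121 - 100) / 15 = 1.4
Percentile = Phi(1.4) * 100
Phi(1.4) = 0.919243
= 91.9


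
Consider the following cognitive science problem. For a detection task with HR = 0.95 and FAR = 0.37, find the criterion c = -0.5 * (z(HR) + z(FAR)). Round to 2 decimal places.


c = -0.5 * (z(HR) + z(FAR))
z(0.95) = 1.6449
z(0.37) = -0.3319
c = -0.5 * (1.6449 + -0.3319)
= -0.5 * 1.313
= -0.66


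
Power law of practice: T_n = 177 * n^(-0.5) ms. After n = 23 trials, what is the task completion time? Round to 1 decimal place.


T_n = 177 * 23^(-0.5)
23^(-0.5) = 0.208514
T_n = 177 * 0.208514
= 36.9 ms


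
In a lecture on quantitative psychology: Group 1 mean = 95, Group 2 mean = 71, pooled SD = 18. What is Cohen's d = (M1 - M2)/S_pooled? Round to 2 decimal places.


Cohen's d = (M1 - M2) / S_pooled
= (95 - 71) / 18
= 24 / 18
= 1.33


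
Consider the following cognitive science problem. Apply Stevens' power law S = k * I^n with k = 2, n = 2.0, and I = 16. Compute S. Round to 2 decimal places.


S = 2 * 16^2.0
16^2.0 = 256.0
S = 2 * 256.0
= 512.00


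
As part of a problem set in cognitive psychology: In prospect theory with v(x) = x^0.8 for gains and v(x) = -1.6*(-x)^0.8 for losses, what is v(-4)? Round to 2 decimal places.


Since x = -4 < 0, use v(x) = -lambda*(-x)^alpha
(-x) = 4
4^0.8 = 3.0314
v(-4) = -1.6 * 3.0314
= -4.85


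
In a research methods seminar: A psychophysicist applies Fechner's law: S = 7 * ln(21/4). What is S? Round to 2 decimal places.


S = 7 * ln(21/4)
I/I0 = 5.25
ln(5.25) = 1.6582
S = 7 * 1.6582
= 11.61


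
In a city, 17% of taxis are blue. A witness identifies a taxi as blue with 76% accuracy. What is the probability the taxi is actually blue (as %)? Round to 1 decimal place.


P(blue | says blue) = P(says blue | blue)*P(blue) / [P(says blue | blue)*P(blue) + P(says blue | not blue)*P(not blue)]
Numerator = 0.76 * 0.17 = 0.1292
False identification = 0.24 * 0.83 = 0.1992
P = 0.1292 / (0.1292 + 0.1992)
= 0.1292 / 0.3284
As percentage = 39.3


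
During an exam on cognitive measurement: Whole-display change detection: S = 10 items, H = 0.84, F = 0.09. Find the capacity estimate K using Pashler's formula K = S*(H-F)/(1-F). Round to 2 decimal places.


K = S * (H - F) / (1 - F)
H - F = 0.75
1 - F = 0.91
K = 10 * 0.75 / 0.91
= 8.24


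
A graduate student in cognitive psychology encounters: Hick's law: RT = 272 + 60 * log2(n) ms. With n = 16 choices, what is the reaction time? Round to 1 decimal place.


RT = 272 + 60 * log2(16)
log2(16) = 4.0
RT = 272 + 60 * 4.0
= 272 + 240.0
= 512.0 ms


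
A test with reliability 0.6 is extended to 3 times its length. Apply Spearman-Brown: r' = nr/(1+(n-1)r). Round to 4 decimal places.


r_new = n*r / (1 + (n-1)*r)
Numerator = 3 * 0.6 = 1.8
Denominator = 1 + 2 * 0.6 = 2.2
r_new = 1.8 / 2.2
= 0.8182


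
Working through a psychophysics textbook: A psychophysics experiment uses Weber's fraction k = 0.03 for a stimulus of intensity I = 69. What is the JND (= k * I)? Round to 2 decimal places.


JND = k * I
JND = 0.03 * 69
= 2.07


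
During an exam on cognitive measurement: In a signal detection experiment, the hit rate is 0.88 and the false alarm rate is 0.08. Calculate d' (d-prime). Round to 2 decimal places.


d' = z(HR) - z(FAR)
z(0.88) = 1.175
z(0.08) = -1.4051
d' = 1.175 - -1.4051
= 2.58


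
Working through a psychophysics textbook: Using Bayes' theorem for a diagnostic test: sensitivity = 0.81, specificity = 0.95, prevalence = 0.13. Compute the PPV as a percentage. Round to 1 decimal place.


PPV = (sens * prev) / (sens * prev + (1-spec) * (1-prev))
Numerator = 0.81 * 0.13 = 0.1053
P(positive and no disease) = (1 - spec) * (1 - prev) = (1 - 0.95) * (1 - 0.13) = 0.0435
Denominator = 0.1053 + 0.0435 = 0.1488
PPV = 0.1053 / 0.1488 = 0.707661
As percentage = 70.8


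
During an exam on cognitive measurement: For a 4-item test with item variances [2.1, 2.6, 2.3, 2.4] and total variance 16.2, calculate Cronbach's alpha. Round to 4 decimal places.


alpha = (k/(k-1)) * (1 - sum(s_i^2)/s_total^2)
sum(item variances) = 9.4
k/(k-1) = 4/3 = 1.333333
1 - 9.4/16.2 = 1 - 0.580247 = 0.419753
alpha = 1.333333 * 0.419753
= 0.5597


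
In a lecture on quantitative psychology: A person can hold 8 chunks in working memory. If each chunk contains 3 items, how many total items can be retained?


Total items = chunks * items_per_chunk
= 8 * 3
= 24


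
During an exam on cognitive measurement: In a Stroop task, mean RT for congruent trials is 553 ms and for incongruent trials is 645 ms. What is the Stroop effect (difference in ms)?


Stroop effect = RT(incongruent) - RT(congruent)
= 645 - 553
= 92 ms


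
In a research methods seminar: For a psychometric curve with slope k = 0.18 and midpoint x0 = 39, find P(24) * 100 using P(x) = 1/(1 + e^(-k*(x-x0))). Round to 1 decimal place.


P(x) = 1/(1 + e^(-0.18*(24 - 39)))
Exponent = -0.18 * -15 = 2.7
e^(2.7) = 14.879732
P = 1/(1 + 14.879732) = 0.062973
Percentage = 6.3


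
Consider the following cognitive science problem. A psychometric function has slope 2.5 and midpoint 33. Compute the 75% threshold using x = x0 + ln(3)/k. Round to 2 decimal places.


At P = 0.75: 0.75 = 1/(1 + e^(-k*(x-x0)))
Solving: e^(-k*(x-x0)) = 1/3
x = x0 + ln(3)/k
ln(3) = 1.0986
x = 33 + 1.0986/2.5
= 33 + 0.4394
= 33.44


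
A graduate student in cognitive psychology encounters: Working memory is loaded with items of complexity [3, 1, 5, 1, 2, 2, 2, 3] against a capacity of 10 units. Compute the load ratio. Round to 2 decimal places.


Total complexity = 3 + 1 + 5 + 1 + 2 + 2 + 2 + 3 = 19
Load = total / capacity = 19 / 10
= 1.90


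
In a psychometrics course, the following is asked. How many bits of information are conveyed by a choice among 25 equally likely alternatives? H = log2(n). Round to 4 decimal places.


H = log2(n)
H = log2(25)
= 4.6439


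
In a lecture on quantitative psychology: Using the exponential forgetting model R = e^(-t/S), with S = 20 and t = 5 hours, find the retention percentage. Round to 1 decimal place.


R = e^(-t/S)
-t/S = -5/20 = -0.25
R = e^(-0.25) = 0.778801
Percentage = 0.778801 * 100
= 77.9


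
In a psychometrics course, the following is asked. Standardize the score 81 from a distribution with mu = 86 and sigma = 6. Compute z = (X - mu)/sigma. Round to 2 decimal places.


z = (X - mu) / sigma
= (81 - 86) / 6
= -5 / 6
= -0.83


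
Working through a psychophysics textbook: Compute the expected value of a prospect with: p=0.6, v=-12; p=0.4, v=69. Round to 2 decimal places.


EU = sum(p_i * v_i)
0.6 * -12 = -7.2
0.4 * 69 = 27.6
EU = -7.2 + 27.6
= 20.40


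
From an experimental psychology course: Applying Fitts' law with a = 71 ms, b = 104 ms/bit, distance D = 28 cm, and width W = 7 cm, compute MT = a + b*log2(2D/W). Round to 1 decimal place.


MT = 71 + 104 * log2(2*28/7)
2D/W = 8.0
log2(8.0) = 3.0
MT = 71 + 104 * 3.0
= 383.0 ms


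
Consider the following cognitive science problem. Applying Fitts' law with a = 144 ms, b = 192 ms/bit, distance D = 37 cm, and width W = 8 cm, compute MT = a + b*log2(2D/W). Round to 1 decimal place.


MT = 144 + 192 * log2(2*37/8)
2D/W = 9.25
log2(9.25) = 3.2095
MT = 144 + 192 * 3.2095
= 760.2 ms


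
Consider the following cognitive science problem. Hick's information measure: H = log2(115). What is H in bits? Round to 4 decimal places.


H = log2(n)
H = log2(115)
= 6.8455


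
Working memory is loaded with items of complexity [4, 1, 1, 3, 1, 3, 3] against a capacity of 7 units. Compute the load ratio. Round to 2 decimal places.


Total complexity = 4 + 1 + 1 + 3 + 1 + 3 + 3 = 16
Load = total / capacity = 16 / 7
= 2.29
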